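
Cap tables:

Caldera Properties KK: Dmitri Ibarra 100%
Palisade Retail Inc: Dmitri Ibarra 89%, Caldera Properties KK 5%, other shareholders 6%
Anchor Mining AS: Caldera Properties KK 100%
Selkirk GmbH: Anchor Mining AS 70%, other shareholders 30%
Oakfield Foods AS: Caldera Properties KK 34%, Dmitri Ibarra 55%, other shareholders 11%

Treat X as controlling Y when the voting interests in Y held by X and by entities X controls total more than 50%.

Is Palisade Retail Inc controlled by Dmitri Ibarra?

Dmitri holds 100% of Caldera, so Dmitri controls Caldera.
Dmitri and Caldera together hold 89% + 5% = 94% of Palisade, so Dmitri controls Palisade.

Yes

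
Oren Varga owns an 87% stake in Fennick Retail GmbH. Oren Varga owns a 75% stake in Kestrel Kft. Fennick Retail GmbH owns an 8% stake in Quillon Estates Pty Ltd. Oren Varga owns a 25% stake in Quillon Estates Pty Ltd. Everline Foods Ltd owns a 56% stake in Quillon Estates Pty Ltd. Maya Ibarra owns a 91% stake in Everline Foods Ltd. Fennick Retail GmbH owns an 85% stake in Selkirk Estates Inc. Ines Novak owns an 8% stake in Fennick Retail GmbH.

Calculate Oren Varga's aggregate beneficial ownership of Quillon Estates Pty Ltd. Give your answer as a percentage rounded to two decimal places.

31.96%

Oren reaches Quillon along 2 paths.
Direct stake: 25% = 25%.
Via Fennick: 87% × 8% = 6.96%.
Total: 25% + 6.96% = 31.96%.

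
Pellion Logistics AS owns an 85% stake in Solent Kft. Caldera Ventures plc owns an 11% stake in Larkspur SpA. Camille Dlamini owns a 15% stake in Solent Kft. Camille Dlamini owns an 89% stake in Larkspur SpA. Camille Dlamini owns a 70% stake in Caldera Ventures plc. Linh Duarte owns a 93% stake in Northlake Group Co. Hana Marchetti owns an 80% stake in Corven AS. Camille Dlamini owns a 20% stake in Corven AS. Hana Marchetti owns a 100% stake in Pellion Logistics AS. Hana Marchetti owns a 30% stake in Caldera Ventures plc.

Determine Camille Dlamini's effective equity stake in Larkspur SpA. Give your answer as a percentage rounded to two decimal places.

96.70%

Camille reaches Larkspur along 2 paths.
Via Caldera: 70% × 11% = 7.7%.
Direct stake: 89% = 89%.
Total: 7.7% + 89% = 96.7%.
Rounded: 96.70%.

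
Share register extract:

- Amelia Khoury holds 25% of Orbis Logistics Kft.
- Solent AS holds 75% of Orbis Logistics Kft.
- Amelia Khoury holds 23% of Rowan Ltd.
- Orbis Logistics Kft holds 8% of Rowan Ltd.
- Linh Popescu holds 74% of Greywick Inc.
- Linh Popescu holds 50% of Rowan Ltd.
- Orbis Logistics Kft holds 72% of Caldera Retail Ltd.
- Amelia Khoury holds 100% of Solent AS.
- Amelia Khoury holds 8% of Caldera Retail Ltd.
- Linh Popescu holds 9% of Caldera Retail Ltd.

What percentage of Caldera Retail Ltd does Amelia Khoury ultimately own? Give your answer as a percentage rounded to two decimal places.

Amelia reaches Caldera along 3 paths.
Via Solent → Orbis: 100% × 75% × 72% = 54%.
Via Orbis: 25% × 72% = 18%.
Direct stake: 8% = 8%.
Total: 54% + 18% + 8% = 80%.
Rounded: 80.00%.

80.00%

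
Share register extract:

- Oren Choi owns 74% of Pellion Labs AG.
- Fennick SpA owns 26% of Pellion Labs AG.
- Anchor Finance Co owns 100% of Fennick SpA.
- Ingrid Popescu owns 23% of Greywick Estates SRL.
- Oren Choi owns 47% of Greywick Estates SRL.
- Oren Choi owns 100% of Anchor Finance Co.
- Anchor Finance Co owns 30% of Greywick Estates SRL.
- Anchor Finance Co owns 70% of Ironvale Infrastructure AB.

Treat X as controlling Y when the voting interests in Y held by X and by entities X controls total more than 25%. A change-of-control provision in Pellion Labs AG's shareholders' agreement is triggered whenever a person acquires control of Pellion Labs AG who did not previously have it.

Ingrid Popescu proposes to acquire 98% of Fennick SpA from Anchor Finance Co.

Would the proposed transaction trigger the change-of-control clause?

The purchase adds only to Ingrid's holdings (Anchor's stake shrinks), so Ingrid is the only person who could newly come to control Pellion.
Ingrid's largest direct stake is 23% in Greywick, which does not meet the threshold, so Ingrid controls no company.
Neither Ingrid nor any entity Ingrid controls holds any voting interest in Pellion.
So before the transaction, Ingrid does not control Pellion.
After the purchase, Ingrid holds 98% of Fennick directly, and Anchor's stake falls to 2%.
Ingrid holds 98% of Fennick, so Ingrid controls Fennick.
Fennick holds 26% of Pellion, so Ingrid controls Pellion.
Ingrid did not control Pellion before and does after, so the clause is triggered.

Yes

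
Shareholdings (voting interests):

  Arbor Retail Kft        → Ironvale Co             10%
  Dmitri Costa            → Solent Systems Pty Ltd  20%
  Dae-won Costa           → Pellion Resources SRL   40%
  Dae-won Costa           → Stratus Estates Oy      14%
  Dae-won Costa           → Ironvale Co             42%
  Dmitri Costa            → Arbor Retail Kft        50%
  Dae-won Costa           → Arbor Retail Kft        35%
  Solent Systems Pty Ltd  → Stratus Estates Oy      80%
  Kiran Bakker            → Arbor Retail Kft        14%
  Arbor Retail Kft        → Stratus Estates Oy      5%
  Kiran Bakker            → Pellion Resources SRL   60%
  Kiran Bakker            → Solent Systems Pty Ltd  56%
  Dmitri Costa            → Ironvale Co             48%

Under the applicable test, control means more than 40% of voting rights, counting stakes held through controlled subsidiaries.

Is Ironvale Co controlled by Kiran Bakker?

No

Kiran holds 60% of Pellion, so Kiran controls Pellion.
Kiran holds 56% of Solent, so Kiran controls Solent.
Solent holds 80% of Stratus, so Kiran controls Stratus.
Neither Kiran nor any entity Kiran controls holds any voting interest in Ironvale.
So Kiran does not control Ironvale.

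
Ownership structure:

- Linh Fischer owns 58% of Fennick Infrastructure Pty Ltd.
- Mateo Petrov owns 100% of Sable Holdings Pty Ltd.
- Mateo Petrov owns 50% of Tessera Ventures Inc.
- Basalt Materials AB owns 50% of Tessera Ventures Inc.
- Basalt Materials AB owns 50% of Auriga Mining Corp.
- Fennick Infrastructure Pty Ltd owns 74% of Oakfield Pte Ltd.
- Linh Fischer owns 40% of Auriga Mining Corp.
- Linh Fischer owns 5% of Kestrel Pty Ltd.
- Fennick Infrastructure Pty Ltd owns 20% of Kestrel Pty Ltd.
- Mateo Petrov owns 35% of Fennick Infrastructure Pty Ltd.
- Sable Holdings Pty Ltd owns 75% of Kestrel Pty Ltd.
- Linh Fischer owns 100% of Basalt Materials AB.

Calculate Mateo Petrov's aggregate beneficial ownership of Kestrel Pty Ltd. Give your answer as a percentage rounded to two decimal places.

82.00%

Mateo reaches Kestrel along 2 paths.
Via Sable: 100% × 75% = 75%.
Via Fennick: 35% × 20% = 7%.
Total: 75% + 7% = 82%.
Rounded: 82.00%.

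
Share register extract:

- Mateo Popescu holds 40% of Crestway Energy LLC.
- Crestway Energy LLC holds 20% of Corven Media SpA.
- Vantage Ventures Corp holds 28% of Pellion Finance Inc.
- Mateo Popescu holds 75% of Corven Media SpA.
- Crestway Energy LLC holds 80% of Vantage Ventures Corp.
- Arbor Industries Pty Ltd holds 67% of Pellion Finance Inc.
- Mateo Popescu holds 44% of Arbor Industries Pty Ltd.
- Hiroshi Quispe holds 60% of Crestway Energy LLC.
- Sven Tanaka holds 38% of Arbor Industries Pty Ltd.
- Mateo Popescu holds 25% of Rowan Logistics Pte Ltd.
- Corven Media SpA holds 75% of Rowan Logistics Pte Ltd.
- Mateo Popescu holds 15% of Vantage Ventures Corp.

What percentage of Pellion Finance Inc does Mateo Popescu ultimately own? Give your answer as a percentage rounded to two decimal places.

42.64%

Mateo reaches Pellion along 3 paths.
Via Arbor: 44% × 67% = 29.48%.
Via Vantage: 15% × 28% = 4.2%.
Via Crestway → Vantage: 40% × 80% × 28% = 8.96%.
Total: 29.48% + 4.2% + 8.96% = 42.64%.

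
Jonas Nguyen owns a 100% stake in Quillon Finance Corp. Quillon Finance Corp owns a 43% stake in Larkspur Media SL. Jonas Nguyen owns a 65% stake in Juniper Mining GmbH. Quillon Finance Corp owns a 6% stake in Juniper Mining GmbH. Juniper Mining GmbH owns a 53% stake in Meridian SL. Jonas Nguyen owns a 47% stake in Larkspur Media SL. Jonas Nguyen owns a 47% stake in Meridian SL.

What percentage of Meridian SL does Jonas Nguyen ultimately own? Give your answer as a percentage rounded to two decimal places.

84.63%

Jonas reaches Meridian along 3 paths.
Via Juniper: 65% × 53% = 34.45%.
Via Quillon → Juniper: 100% × 6% × 53% = 3.18%.
Direct stake: 47% = 47%.
Total: 34.45% + 3.18% + 47% = 84.63%.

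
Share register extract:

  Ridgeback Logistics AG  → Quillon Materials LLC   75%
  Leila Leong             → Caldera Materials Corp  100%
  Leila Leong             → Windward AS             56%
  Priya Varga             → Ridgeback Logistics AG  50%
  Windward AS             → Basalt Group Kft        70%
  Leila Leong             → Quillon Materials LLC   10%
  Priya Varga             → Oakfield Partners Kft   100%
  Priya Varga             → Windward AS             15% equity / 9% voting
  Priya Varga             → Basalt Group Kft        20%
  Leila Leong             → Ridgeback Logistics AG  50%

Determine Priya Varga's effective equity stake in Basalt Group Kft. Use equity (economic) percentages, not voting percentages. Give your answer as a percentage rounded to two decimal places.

30.50%

Priya reaches Basalt along 2 paths.
Direct stake: 20% = 20%.
Via Windward: 15% × 70% = 10.5%.
Total: 20% + 10.5% = 30.5%.
Rounded: 30.50%.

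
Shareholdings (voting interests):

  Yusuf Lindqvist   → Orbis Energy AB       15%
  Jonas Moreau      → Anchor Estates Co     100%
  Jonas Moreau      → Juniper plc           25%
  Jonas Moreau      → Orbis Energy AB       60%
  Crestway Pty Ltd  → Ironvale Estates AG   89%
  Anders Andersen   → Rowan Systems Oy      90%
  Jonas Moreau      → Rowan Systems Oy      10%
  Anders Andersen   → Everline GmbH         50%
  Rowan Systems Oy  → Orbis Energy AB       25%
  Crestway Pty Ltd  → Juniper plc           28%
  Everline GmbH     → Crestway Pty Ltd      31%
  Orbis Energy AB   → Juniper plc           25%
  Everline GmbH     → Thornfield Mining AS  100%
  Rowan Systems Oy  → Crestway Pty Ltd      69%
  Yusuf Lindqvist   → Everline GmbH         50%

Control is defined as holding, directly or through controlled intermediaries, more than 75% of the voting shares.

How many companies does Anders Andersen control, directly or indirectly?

Anders holds 90% of Rowan, so Anders controls Rowan.
No other company's threshold is met.
Anders controls 1 company.

1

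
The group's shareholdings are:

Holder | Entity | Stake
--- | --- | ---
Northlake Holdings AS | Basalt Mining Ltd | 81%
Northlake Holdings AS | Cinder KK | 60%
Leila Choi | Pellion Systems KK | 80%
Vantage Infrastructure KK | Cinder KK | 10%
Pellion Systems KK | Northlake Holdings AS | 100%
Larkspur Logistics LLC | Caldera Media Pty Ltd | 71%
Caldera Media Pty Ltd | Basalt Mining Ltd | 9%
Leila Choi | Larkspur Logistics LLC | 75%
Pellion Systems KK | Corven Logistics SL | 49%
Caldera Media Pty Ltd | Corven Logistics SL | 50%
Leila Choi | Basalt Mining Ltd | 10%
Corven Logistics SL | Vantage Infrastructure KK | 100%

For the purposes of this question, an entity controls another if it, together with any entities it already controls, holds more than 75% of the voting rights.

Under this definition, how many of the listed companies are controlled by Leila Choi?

Leila holds 80% of Pellion, so Leila controls Pellion.
Pellion holds 100% of Northlake, so Leila controls Northlake.
Leila and Northlake together hold 10% + 81% = 91% of Basalt, so Leila controls Basalt.
No other company's threshold is met.
Leila controls 3 companies.

3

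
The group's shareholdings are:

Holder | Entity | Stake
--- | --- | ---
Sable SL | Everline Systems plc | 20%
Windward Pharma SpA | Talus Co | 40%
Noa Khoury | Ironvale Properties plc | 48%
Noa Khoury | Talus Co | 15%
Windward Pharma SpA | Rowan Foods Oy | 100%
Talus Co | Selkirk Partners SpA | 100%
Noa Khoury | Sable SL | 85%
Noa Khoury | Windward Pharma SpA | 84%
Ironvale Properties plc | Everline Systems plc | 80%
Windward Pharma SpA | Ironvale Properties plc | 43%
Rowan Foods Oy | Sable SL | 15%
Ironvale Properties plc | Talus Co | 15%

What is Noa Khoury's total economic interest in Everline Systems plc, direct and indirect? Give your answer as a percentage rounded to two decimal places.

Noa reaches Everline along 4 paths.
Via Sable: 85% × 20% = 17%.
Via Windward → Rowan → Sable: 84% × 100% × 15% × 20% = 2.52%.
Via Windward → Ironvale: 84% × 43% × 80% = 28.896%.
Via Ironvale: 48% × 80% = 38.4%.
Total: 17% + 2.52% + 28.896% + 38.4% = 86.816%.
Rounded: 86.82%.

86.82%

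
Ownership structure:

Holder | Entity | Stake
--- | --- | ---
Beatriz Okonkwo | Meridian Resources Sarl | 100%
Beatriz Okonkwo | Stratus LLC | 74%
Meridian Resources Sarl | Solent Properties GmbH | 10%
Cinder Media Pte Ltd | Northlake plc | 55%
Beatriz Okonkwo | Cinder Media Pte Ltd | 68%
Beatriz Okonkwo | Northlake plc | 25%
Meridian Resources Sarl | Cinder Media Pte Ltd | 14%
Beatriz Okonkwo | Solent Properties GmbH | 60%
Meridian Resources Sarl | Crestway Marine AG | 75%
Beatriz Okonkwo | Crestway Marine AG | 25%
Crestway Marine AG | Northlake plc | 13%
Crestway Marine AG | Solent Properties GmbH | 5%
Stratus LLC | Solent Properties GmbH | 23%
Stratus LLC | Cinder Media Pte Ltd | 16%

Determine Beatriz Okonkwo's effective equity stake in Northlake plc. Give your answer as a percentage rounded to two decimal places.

Beatriz reaches Northlake along 6 paths.
Direct stake: 25% = 25%.
Via Meridian → Cinder: 100% × 14% × 55% = 7.7%.
Via Stratus → Cinder: 74% × 16% × 55% = 6.512%.
Via Cinder: 68% × 55% = 37.4%.
Via Crestway: 25% × 13% = 3.25%.
Via Meridian → Crestway: 100% × 75% × 13% = 9.75%.
Total: 25% + 7.7% + 6.512% + 37.4% + 3.25% + 9.75% = 89.612%.
Rounded: 89.61%.

89.61%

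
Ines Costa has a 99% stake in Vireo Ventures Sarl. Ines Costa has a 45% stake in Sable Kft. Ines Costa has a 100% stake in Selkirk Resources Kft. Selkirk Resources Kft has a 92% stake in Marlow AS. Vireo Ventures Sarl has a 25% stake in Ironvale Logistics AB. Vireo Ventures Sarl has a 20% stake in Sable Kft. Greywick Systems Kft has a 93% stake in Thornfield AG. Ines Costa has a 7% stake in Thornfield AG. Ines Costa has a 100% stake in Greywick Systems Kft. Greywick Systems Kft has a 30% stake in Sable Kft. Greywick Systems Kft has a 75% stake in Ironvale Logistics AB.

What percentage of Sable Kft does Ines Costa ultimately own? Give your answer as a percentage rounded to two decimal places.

Ines reaches Sable along 3 paths.
Via Vireo: 99% × 20% = 19.8%.
Via Greywick: 100% × 30% = 30%.
Direct stake: 45% = 45%.
Total: 19.8% + 30% + 45% = 94.8%.
Rounded: 94.80%.

94.80%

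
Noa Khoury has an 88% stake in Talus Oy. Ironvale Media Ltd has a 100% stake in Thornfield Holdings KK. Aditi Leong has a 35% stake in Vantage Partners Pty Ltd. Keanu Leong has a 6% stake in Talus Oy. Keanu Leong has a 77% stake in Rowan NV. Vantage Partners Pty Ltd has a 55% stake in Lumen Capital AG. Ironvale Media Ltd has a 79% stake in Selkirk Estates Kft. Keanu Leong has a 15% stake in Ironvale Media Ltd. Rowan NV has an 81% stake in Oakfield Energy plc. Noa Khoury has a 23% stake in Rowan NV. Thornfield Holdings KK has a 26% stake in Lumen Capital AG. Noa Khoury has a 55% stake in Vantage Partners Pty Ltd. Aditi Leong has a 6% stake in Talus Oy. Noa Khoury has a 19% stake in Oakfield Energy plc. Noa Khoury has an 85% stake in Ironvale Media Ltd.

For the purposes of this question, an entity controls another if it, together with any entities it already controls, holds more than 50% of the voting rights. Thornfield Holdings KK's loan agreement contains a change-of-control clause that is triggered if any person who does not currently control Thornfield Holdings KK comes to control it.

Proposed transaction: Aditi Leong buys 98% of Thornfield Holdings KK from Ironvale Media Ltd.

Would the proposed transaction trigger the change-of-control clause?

Yes

The purchase adds only to Aditi's holdings (Ironvale's stake shrinks), so Aditi is the only person who could newly come to control Thornfield.
Aditi's largest direct stake is 35% in Vantage, which does not meet the threshold, so Aditi controls no company.
Neither Aditi nor any entity Aditi controls holds any voting interest in Thornfield.
So before the transaction, Aditi does not control Thornfield.
After the purchase, Aditi holds 98% of Thornfield directly, and Ironvale's stake falls to 2%.
Aditi holds 98% of Thornfield, so Aditi controls Thornfield.
Aditi did not control Thornfield before and does after, so the clause is triggered.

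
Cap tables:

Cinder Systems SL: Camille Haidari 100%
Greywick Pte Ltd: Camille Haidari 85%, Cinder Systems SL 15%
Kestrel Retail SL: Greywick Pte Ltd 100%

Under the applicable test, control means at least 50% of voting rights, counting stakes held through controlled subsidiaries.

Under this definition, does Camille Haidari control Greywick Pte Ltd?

Camille holds 100% of Cinder, so Camille controls Cinder.
Camille and Cinder together hold 85% + 15% = 100% of Greywick, so Camille controls Greywick.

Yes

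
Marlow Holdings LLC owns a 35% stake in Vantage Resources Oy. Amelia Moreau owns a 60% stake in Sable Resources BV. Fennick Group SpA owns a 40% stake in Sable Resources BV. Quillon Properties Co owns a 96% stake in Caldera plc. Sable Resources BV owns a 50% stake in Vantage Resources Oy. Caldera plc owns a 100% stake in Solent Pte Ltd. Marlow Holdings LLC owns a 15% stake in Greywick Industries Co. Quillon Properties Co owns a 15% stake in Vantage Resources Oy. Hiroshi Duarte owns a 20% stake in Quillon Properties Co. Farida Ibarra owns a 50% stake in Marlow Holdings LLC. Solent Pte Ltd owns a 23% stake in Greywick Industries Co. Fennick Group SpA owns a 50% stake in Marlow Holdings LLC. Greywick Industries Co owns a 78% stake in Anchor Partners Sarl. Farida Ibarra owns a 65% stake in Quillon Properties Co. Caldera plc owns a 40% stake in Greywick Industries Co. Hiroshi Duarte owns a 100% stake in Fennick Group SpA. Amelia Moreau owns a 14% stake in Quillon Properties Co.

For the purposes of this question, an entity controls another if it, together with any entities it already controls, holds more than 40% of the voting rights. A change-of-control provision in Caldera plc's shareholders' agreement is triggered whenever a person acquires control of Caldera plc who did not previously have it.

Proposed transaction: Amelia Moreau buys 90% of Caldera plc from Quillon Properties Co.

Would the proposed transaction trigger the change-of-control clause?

The purchase adds only to Amelia's holdings (Quillon's stake shrinks), so Amelia is the only person who could newly come to control Caldera.
Amelia holds 60% of Sable, so Amelia controls Sable.
Sable holds 50% of Vantage, so Amelia controls Vantage.
Neither Amelia nor any entity Amelia controls holds any voting interest in Caldera.
So before the transaction, Amelia does not control Caldera.
After the purchase, Amelia holds 90% of Caldera directly, and Quillon's stake falls to 6%.
Amelia holds 90% of Caldera, so Amelia controls Caldera.
Amelia did not control Caldera before and does after, so the clause is triggered.

Yes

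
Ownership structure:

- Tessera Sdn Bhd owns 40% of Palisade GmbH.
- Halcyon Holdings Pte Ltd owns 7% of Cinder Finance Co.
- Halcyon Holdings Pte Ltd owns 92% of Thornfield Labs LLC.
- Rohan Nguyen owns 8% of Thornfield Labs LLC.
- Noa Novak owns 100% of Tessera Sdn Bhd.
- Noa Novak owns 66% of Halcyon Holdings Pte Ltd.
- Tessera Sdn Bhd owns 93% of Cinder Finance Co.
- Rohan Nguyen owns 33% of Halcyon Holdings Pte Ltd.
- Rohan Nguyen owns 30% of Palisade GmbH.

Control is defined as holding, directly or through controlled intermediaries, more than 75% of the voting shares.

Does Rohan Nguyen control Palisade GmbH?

Rohan's largest direct stake is 33% in Halcyon, which does not meet the threshold, so Rohan controls no company.
In Palisade, Rohan's side holds only 30%, not > 75%.
So Rohan does not control Palisade.

No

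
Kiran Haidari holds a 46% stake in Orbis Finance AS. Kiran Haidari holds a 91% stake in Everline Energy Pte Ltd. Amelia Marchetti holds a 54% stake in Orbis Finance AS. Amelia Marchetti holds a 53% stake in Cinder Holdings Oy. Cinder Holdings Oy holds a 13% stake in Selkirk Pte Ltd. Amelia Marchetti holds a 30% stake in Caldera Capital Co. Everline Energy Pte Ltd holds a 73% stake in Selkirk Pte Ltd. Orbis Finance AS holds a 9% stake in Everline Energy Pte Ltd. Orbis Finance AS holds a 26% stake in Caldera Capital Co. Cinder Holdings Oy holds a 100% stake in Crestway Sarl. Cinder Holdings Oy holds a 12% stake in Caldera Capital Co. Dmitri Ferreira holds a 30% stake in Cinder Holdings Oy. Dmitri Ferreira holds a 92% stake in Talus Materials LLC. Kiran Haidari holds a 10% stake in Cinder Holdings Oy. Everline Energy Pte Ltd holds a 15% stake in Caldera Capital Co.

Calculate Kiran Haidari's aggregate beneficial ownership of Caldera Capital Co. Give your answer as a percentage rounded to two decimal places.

Kiran reaches Caldera along 4 paths.
Via Everline: 91% × 15% = 13.65%.
Via Orbis → Everline: 46% × 9% × 15% = 0.621%.
Via Orbis: 46% × 26% = 11.96%.
Via Cinder: 10% × 12% = 1.2%.
Total: 13.65% + 0.621% + 11.96% + 1.2% = 27.431%.
Rounded: 27.43%.

27.43%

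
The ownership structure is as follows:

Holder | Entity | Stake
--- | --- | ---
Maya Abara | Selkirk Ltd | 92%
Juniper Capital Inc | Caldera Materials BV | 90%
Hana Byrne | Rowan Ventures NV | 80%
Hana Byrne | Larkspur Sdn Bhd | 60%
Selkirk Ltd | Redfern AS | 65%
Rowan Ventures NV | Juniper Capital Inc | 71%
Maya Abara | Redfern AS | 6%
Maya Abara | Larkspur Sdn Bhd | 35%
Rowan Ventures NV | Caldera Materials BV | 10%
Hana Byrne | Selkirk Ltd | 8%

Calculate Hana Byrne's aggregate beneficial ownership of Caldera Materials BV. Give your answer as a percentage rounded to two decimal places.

59.12%

Hana reaches Caldera along 2 paths.
Via Rowan → Juniper: 80% × 71% × 90% = 51.12%.
Via Rowan: 80% × 10% = 8%.
Total: 51.12% + 8% = 59.12%.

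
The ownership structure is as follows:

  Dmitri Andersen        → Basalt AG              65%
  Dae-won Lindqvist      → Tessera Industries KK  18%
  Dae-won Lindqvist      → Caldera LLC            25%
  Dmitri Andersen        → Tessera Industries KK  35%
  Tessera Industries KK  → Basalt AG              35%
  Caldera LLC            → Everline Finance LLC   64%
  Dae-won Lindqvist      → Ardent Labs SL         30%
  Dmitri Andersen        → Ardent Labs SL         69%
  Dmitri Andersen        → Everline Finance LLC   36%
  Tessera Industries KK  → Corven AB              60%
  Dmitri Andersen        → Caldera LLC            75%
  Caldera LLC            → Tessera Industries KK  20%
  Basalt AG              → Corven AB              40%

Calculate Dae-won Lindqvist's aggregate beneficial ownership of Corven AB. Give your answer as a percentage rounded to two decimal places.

17.02%

Dae-won reaches Corven along 4 paths.
Via Caldera → Tessera: 25% × 20% × 60% = 3%.
Via Tessera: 18% × 60% = 10.8%.
Via Caldera → Tessera → Basalt: 25% × 20% × 35% × 40% = 0.7%.
Via Tessera → Basalt: 18% × 35% × 40% = 2.52%.
Total: 3% + 10.8% + 0.7% + 2.52% = 17.02%.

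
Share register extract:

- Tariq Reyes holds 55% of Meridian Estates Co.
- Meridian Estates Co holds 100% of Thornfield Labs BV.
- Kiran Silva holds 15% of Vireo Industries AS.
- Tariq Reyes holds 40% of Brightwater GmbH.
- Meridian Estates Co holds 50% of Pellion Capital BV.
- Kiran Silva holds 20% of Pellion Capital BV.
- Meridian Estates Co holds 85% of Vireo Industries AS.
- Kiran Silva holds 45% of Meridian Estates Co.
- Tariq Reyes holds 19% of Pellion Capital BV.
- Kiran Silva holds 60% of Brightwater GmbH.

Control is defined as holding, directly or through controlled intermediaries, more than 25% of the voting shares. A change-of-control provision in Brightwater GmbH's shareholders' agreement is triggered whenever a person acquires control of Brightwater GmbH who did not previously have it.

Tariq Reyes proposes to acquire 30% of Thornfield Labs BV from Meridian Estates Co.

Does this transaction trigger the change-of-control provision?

No

The purchase adds only to Tariq's holdings (Meridian's stake shrinks), so Tariq is the only person who could newly come to control Brightwater.
Tariq holds 40% of Brightwater, so Tariq controls Brightwater.
So Tariq already controls Brightwater before the transaction.
After the purchase, Tariq holds 30% of Thornfield directly, and Meridian's stake falls to 70%.
Tariq controlled Brightwater already, so this is not a new person acquiring control; every other person's position is unchanged or reduced.
No new person acquires control, so the clause is not triggered.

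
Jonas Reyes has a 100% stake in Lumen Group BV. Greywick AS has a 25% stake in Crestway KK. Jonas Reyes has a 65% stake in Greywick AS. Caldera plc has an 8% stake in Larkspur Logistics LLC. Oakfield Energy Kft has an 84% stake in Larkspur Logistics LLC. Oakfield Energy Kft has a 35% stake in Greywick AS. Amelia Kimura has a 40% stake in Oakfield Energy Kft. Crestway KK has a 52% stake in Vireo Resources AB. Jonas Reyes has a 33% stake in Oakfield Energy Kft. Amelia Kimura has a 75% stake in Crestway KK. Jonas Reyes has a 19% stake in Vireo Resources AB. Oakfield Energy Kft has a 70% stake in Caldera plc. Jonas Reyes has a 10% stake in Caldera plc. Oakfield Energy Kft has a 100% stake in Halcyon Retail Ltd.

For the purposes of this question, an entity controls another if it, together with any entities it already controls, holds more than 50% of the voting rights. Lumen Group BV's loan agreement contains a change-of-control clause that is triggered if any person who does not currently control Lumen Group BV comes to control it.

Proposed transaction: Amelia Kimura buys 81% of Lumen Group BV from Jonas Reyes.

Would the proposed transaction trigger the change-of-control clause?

The purchase adds only to Amelia's holdings (Jonas's stake shrinks), so Amelia is the only person who could newly come to control Lumen.
Amelia holds 75% of Crestway, so Amelia controls Crestway.
Crestway holds 52% of Vireo, so Amelia controls Vireo.
Neither Amelia nor any entity Amelia controls holds any voting interest in Lumen.
So before the transaction, Amelia does not control Lumen.
After the purchase, Amelia holds 81% of Lumen directly, and Jonas's stake falls to 19%.
Amelia holds 81% of Lumen, so Amelia controls Lumen.
Amelia did not control Lumen before and does after, so the clause is triggered.

Yes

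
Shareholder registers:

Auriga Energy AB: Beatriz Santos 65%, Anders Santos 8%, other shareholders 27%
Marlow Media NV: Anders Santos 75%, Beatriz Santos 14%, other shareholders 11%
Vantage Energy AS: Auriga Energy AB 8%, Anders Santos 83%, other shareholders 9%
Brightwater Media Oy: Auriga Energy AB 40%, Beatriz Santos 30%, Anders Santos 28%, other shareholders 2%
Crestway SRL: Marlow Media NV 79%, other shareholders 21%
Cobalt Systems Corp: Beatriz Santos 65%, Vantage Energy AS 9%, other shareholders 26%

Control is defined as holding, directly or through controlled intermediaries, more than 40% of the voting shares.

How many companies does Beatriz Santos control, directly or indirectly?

Beatriz holds 65% of Auriga, so Beatriz controls Auriga.
Auriga and Beatriz together hold 40% + 30% = 70% of Brightwater, so Beatriz controls Brightwater.
Beatriz holds 65% of Cobalt, so Beatriz controls Cobalt.
No other company's threshold is met.
Beatriz controls 3 companies.

3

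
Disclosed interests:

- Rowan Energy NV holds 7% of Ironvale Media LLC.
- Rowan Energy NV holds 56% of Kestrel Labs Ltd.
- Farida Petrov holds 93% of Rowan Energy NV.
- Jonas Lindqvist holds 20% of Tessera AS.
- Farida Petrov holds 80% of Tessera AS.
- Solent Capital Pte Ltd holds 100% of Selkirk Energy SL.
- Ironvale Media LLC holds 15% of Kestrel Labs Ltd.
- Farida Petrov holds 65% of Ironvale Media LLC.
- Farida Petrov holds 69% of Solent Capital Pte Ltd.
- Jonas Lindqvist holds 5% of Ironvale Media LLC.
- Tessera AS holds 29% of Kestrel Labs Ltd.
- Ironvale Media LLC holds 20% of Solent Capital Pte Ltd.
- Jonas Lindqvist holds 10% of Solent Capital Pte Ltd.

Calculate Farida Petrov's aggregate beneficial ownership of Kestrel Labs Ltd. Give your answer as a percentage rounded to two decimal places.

86.01%

Farida reaches Kestrel along 4 paths.
Via Ironvale: 65% × 15% = 9.75%.
Via Rowan → Ironvale: 93% × 7% × 15% = 0.9765%.
Via Rowan: 93% × 56% = 52.08%.
Via Tessera: 80% × 29% = 23.2%.
Total: 9.75% + 0.9765% + 52.08% + 23.2% = 86.0065%.
Rounded: 86.01%.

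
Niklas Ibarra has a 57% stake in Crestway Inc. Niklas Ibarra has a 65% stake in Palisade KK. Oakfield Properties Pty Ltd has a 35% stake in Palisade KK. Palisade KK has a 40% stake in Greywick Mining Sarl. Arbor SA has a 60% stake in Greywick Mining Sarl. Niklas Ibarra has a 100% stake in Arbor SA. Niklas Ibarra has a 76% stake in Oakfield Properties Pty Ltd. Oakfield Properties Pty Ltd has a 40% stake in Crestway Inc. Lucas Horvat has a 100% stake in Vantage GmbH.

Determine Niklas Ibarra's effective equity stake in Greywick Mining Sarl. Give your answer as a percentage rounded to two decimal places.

96.64%

Niklas reaches Greywick along 3 paths.
Via Arbor: 100% × 60% = 60%.
Via Oakfield → Palisade: 76% × 35% × 40% = 10.64%.
Via Palisade: 65% × 40% = 26%.
Total: 60% + 10.64% + 26% = 96.64%.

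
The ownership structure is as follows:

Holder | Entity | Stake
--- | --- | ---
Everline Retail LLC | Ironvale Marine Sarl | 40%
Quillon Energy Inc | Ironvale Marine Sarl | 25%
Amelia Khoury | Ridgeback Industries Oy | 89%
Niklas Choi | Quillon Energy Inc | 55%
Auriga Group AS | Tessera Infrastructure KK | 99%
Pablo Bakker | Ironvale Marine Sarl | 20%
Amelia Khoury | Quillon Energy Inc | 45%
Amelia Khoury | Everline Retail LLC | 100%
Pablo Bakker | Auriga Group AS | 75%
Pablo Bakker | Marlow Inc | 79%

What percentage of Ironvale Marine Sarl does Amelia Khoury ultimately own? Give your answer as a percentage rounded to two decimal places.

51.25%

Amelia reaches Ironvale along 2 paths.
Via Everline: 100% × 40% = 40%.
Via Quillon: 45% × 25% = 11.25%.
Total: 40% + 11.25% = 51.25%.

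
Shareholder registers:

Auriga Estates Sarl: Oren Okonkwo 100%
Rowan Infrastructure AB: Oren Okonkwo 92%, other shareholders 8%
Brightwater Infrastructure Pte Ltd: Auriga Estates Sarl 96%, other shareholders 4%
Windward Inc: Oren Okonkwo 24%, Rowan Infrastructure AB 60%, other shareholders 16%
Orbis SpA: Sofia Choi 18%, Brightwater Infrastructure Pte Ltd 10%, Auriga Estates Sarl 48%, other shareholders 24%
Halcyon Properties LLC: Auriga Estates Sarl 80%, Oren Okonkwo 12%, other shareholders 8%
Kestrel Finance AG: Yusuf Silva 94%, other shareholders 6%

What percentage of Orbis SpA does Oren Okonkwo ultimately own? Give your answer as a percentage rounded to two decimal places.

Oren reaches Orbis along 2 paths.
Via Auriga → Brightwater: 100% × 96% × 10% = 9.6%.
Via Auriga: 100% × 48% = 48%.
Total: 9.6% + 48% = 57.6%.
Rounded: 57.60%.

57.60%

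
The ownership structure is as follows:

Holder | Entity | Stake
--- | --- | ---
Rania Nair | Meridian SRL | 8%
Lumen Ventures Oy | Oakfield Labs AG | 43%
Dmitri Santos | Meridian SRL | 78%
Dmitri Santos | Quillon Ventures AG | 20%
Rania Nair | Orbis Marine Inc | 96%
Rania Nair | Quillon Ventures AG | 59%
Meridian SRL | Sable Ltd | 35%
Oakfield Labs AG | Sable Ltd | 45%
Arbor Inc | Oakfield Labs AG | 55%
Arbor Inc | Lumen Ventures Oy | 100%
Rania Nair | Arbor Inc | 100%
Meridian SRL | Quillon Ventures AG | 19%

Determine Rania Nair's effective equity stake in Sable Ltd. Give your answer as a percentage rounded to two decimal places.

46.90%

Rania reaches Sable along 3 paths.
Via Meridian: 8% × 35% = 2.8%.
Via Arbor → Oakfield: 100% × 55% × 45% = 24.75%.
Via Arbor → Lumen → Oakfield: 100% × 100% × 43% × 45% = 19.35%.
Total: 2.8% + 24.75% + 19.35% = 46.9%.
Rounded: 46.90%.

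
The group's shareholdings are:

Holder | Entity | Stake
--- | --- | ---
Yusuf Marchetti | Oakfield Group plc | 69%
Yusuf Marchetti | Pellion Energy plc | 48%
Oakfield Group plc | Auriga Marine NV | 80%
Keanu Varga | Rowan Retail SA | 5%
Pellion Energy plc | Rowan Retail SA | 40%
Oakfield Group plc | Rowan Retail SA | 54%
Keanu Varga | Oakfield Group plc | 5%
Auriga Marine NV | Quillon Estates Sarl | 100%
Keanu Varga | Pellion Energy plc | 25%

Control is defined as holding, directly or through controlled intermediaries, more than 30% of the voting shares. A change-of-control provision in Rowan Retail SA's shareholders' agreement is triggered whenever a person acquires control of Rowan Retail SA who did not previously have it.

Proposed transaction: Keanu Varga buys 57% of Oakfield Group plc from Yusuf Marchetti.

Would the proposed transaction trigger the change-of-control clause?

Yes

The purchase adds only to Keanu's holdings (Yusuf's stake shrinks), so Keanu is the only person who could newly come to control Rowan.
Keanu's largest direct stake is 25% in Pellion, which does not meet the threshold, so Keanu controls no company.
In Rowan, Keanu's side holds only 5%, not > 30%.
So before the transaction, Keanu does not control Rowan.
After the purchase, Keanu's direct stake in Oakfield rises to 5% + 57% = 62%, and Yusuf's stake falls to 12%.
Keanu holds 62% of Oakfield, so Keanu controls Oakfield.
Oakfield and Keanu together hold 54% + 5% = 59% of Rowan, so Keanu controls Rowan.
Keanu did not control Rowan before and does after, so the clause is triggered.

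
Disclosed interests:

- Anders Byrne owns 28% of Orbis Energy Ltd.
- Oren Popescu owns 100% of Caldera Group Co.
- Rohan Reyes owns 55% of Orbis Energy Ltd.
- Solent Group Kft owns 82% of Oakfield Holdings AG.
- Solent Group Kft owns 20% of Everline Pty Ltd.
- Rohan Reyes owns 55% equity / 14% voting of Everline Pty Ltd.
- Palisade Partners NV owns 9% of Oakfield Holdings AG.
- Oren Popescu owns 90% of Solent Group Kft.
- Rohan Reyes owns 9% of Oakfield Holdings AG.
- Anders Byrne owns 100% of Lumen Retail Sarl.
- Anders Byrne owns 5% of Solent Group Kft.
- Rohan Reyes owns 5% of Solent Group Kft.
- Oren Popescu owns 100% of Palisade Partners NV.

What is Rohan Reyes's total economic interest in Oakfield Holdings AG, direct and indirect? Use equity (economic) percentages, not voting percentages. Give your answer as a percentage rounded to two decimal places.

13.10%

Rohan reaches Oakfield along 2 paths.
Via Solent: 5% × 82% = 4.1%.
Direct stake: 9% = 9%.
Total: 4.1% + 9% = 13.1%.
Rounded: 13.10%.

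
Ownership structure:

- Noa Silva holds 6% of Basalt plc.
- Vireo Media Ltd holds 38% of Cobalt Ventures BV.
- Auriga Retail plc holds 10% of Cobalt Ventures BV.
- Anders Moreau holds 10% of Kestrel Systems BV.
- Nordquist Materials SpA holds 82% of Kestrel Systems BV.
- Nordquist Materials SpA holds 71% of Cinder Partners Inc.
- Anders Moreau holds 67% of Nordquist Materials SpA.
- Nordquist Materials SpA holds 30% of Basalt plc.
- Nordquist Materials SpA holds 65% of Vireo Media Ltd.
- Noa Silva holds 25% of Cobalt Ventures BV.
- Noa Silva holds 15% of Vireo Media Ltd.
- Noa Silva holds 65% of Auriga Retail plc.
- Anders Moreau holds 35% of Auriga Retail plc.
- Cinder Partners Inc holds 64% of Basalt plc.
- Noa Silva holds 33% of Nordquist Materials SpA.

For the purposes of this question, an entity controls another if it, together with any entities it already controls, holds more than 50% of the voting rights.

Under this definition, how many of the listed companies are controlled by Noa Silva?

Noa holds 65% of Auriga, so Noa controls Auriga.
No other company's threshold is met.
Noa controls 1 company.

1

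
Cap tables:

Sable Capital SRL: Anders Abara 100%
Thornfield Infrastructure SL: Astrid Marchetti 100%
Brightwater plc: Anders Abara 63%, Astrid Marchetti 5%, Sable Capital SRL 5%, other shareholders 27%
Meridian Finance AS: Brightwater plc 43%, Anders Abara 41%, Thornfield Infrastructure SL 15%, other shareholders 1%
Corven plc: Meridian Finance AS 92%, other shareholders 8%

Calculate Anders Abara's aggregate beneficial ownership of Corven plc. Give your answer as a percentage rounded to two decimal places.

64.62%

Anders reaches Corven along 3 paths.
Via Brightwater → Meridian: 63% × 43% × 92% = 24.9228%.
Via Sable → Brightwater → Meridian: 100% × 5% × 43% × 92% = 1.978%.
Via Meridian: 41% × 92% = 37.72%.
Total: 24.9228% + 1.978% + 37.72% = 64.6208%.
Rounded: 64.62%.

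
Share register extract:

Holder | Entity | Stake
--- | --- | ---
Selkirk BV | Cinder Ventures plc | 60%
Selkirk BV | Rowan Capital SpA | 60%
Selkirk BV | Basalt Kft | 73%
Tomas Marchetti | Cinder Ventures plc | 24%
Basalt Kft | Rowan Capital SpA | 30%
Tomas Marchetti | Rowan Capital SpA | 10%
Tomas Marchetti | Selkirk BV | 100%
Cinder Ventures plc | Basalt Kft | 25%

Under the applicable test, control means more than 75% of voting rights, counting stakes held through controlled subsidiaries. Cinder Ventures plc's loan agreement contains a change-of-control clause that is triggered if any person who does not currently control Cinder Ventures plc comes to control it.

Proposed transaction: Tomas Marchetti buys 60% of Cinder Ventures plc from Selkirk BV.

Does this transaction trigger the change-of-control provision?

No

The purchase adds only to Tomas's holdings (Selkirk's stake shrinks), so Tomas is the only person who could newly come to control Cinder.
Tomas holds 100% of Selkirk, so Tomas controls Selkirk.
Selkirk and Tomas together hold 60% + 24% = 84% of Cinder, so Tomas controls Cinder.
So Tomas already controls Cinder before the transaction.
After the purchase, Tomas's direct stake in Cinder rises to 24% + 60% = 84%, and Selkirk's stake falls to 0%.
Tomas controlled Cinder already, so this is not a new person acquiring control; every other person's position is unchanged or reduced.
No new person acquires control, so the clause is not triggered.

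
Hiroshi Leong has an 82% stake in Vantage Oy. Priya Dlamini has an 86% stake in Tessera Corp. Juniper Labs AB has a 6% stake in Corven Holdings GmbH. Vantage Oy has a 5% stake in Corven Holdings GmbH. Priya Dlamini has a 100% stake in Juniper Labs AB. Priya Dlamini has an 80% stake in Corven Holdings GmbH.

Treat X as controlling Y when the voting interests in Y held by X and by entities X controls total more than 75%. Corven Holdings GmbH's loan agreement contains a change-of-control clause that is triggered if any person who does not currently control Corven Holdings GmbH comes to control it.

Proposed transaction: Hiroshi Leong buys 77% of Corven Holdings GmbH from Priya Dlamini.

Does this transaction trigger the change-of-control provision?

The purchase adds only to Hiroshi's holdings (Priya's stake shrinks), so Hiroshi is the only person who could newly come to control Corven.
Hiroshi holds 82% of Vantage, so Hiroshi controls Vantage.
In Corven, Hiroshi's side holds only 5%, not > 75%.
So before the transaction, Hiroshi does not control Corven.
After the purchase, Hiroshi holds 77% of Corven directly, and Priya's stake falls to 3%.
Vantage and Hiroshi together hold 5% + 77% = 82% of Corven, so Hiroshi controls Corven.
Hiroshi did not control Corven before and does after, so the clause is triggered.

Yes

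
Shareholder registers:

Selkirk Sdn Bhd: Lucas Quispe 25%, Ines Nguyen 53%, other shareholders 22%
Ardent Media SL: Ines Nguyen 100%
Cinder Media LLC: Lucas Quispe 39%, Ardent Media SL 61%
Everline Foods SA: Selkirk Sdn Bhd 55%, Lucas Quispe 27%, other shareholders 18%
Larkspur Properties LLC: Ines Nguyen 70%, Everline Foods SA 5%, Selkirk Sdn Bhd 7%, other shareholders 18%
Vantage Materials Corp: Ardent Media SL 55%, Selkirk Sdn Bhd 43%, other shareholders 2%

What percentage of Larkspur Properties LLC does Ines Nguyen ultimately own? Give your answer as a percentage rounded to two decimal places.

75.17%

Ines reaches Larkspur along 3 paths.
Direct stake: 70% = 70%.
Via Selkirk → Everline: 53% × 55% × 5% = 1.4575%.
Via Selkirk: 53% × 7% = 3.71%.
Total: 70% + 1.4575% + 3.71% = 75.1675%.
Rounded: 75.17%.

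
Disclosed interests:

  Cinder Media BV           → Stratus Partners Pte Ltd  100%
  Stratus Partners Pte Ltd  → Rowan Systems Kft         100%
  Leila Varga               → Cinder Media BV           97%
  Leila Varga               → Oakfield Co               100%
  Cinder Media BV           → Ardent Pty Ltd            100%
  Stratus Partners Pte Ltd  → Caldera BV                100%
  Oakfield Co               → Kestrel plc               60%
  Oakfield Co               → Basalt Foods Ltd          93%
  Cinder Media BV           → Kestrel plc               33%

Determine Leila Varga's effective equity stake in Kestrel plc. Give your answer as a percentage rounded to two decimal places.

92.01%

Leila reaches Kestrel along 2 paths.
Via Cinder: 97% × 33% = 32.01%.
Via Oakfield: 100% × 60% = 60%.
Total: 32.01% + 60% = 92.01%.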